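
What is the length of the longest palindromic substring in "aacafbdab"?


Input: "aacafbdab"
Checking substrings for palindromes:
  [1:4] "aca" (len 3) => palindrome
  [0:2] "aa" (len 2) => palindrome
Longest palindromic substring: "aca" with length 3

3


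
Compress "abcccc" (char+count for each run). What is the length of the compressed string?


Input: abcccc
Runs:
  'a' x 1 => "a1"
  'b' x 1 => "b1"
  'c' x 4 => "c4"
Compressed: "a1b1c4"
Compressed length: 6

6


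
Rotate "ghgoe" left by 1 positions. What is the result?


Input: "ghgoe", rotate left by 1
First 1 characters: "g"
Remaining characters: "hgoe"
Concatenate remaining + first: "hgoe" + "g" = "hgoeg"

hgoeg


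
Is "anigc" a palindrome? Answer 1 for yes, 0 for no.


Input: anigc
Reversed: cgina
  Compare pos 0 ('a') with pos 4 ('c'): MISMATCH
  Compare pos 1 ('n') with pos 3 ('g'): MISMATCH
Result: not a palindrome

0


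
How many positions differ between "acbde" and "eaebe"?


Comparing "acbde" and "eaebe" position by position:
  Position 0: 'a' vs 'e' => DIFFER
  Position 1: 'c' vs 'a' => DIFFER
  Position 2: 'b' vs 'e' => DIFFER
  Position 3: 'd' vs 'b' => DIFFER
  Position 4: 'e' vs 'e' => same
Positions that differ: 4

4


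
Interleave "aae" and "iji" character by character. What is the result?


Interleaving "aae" and "iji":
  Position 0: 'a' from first, 'i' from second => "ai"
  Position 1: 'a' from first, 'j' from second => "aj"
  Position 2: 'e' from first, 'i' from second => "ei"
Result: aiajei

aiajei


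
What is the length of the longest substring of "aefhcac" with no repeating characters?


Input: "aefhcac"
Sliding window (track last position of each char):
  Position 0 ('a'): window [0,0] length 1 -- new best
  Position 1 ('e'): window [0,1] length 2 -- new best
  Position 2 ('f'): window [0,2] length 3 -- new best
  Position 3 ('h'): window [0,3] length 4 -- new best
  Position 4 ('c'): window [0,4] length 5 -- new best
  Position 5 ('a'): repeat (last at 0), move window start to 1
  Position 5 ('a'): window [1,5] length 5
  Position 6 ('c'): repeat (last at 4), move window start to 5
  Position 6 ('c'): window [5,6] length 2
Longest substring with no repeats: "aefhc" with length 5

5


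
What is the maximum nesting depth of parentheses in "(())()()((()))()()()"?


Input: "(())()()((()))()()()"
Tracking depth:
  Position 0 '(': depth becomes 1
  Position 1 '(': depth becomes 2
  Position 2 ')': depth becomes 1
  Position 3 ')': depth becomes 0
  Position 4 '(': depth becomes 1
  Position 5 ')': depth becomes 0
  Position 6 '(': depth becomes 1
  Position 7 ')': depth becomes 0
  Position 8 '(': depth becomes 1
  Position 9 '(': depth becomes 2
  Position 10 '(': depth becomes 3
  Position 11 ')': depth becomes 2
  Position 12 ')': depth becomes 1
  Position 13 ')': depth becomes 0
  Position 14 '(': depth becomes 1
  Position 15 ')': depth becomes 0
  Position 16 '(': depth becomes 1
  Position 17 ')': depth becomes 0
  Position 18 '(': depth becomes 1
  Position 19 ')': depth becomes 0
Maximum depth reached: 3

3


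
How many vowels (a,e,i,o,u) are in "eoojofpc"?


Input: eoojofpc
Checking each character:
  'e' at position 0: vowel (running total: 1)
  'o' at position 1: vowel (running total: 2)
  'o' at position 2: vowel (running total: 3)
  'j' at position 3: consonant
  'o' at position 4: vowel (running total: 4)
  'f' at position 5: consonant
  'p' at position 6: consonant
  'c' at position 7: consonant
Total vowels: 4

4


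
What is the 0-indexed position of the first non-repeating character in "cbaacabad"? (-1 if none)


Input: cbaacabad
Character frequencies:
  'a': 4
  'b': 2
  'c': 2
  'd': 1
Scanning left to right for freq == 1:
  Position 0 ('c'): freq=2, skip
  Position 1 ('b'): freq=2, skip
  Position 2 ('a'): freq=4, skip
  Position 3 ('a'): freq=4, skip
  Position 4 ('c'): freq=2, skip
  Position 5 ('a'): freq=4, skip
  Position 6 ('b'): freq=2, skip
  Position 7 ('a'): freq=4, skip
  Position 8 ('d'): unique! => answer = 8

8


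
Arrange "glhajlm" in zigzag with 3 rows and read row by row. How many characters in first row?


Zigzag "glhajlm" into 3 rows:
Placing characters:
  'g' => row 0
  'l' => row 1
  'h' => row 2
  'a' => row 1
  'j' => row 0
  'l' => row 1
  'm' => row 2
Rows:
  Row 0: "gj"
  Row 1: "lal"
  Row 2: "hm"
First row length: 2

2


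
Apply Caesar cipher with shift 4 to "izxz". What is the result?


Caesar cipher: shift "izxz" by 4
  'i' (pos 8) + 4 = pos 12 = 'm'
  'z' (pos 25) + 4 = pos 3 = 'd'
  'x' (pos 23) + 4 = pos 1 = 'b'
  'z' (pos 25) + 4 = pos 3 = 'd'
Result: mdbd

mdbd


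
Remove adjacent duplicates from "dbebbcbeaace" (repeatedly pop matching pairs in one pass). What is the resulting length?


Input: dbebbcbeaace
Stack-based adjacent duplicate removal:
  Read 'd': push. Stack: d
  Read 'b': push. Stack: db
  Read 'e': push. Stack: dbe
  Read 'b': push. Stack: dbeb
  Read 'b': matches stack top 'b' => pop. Stack: dbe
  Read 'c': push. Stack: dbec
  Read 'b': push. Stack: dbecb
  Read 'e': push. Stack: dbecbe
  Read 'a': push. Stack: dbecbea
  Read 'a': matches stack top 'a' => pop. Stack: dbecbe
  Read 'c': push. Stack: dbecbec
  Read 'e': push. Stack: dbecbece
Final stack: "dbecbece" (length 8)

8


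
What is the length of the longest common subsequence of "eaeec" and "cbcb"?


LCS of "eaeec" and "cbcb"
DP table:
           c    b    c    b
      0    0    0    0    0
  e   0    0    0    0    0
  a   0    0    0    0    0
  e   0    0    0    0    0
  e   0    0    0    0    0
  c   0    1    1    1    1
LCS length = dp[5][4] = 1

1


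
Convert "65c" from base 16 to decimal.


Input: "65c" in base 16
Positional expansion:
  Digit '6' (value 6) x 16^2 = 1536
  Digit '5' (value 5) x 16^1 = 80
  Digit 'c' (value 12) x 16^0 = 12
Sum = 1628

1628


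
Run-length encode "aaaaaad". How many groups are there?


Input: aaaaaad
Scanning for consecutive runs:
  Group 1: 'a' x 6 (positions 0-5)
  Group 2: 'd' x 1 (positions 6-6)
Total groups: 2

2


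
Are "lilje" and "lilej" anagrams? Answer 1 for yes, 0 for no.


Strings: "lilje", "lilej"
Sorted first:  eijll
Sorted second: eijll
Sorted forms match => anagrams

1


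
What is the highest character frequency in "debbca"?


Input: debbca
Character counts:
  'a': 1
  'b': 2
  'c': 1
  'd': 1
  'e': 1
Maximum frequency: 2

2


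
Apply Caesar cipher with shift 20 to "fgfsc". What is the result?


Caesar cipher: shift "fgfsc" by 20
  'f' (pos 5) + 20 = pos 25 = 'z'
  'g' (pos 6) + 20 = pos 0 = 'a'
  'f' (pos 5) + 20 = pos 25 = 'z'
  's' (pos 18) + 20 = pos 12 = 'm'
  'c' (pos 2) + 20 = pos 22 = 'w'
Result: zazmw

zazmw


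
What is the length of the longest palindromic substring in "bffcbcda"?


Input: "bffcbcda"
Checking substrings for palindromes:
  [3:6] "cbc" (len 3) => palindrome
  [1:3] "ff" (len 2) => palindrome
Longest palindromic substring: "cbc" with length 3

3


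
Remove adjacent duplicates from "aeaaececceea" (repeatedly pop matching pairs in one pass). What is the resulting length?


Input: aeaaececceea
Stack-based adjacent duplicate removal:
  Read 'a': push. Stack: a
  Read 'e': push. Stack: ae
  Read 'a': push. Stack: aea
  Read 'a': matches stack top 'a' => pop. Stack: ae
  Read 'e': matches stack top 'e' => pop. Stack: a
  Read 'c': push. Stack: ac
  Read 'e': push. Stack: ace
  Read 'c': push. Stack: acec
  Read 'c': matches stack top 'c' => pop. Stack: ace
  Read 'e': matches stack top 'e' => pop. Stack: ac
  Read 'e': push. Stack: ace
  Read 'a': push. Stack: acea
Final stack: "acea" (length 4)

4


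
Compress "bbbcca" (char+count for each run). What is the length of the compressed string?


Input: bbbcca
Runs:
  'b' x 3 => "b3"
  'c' x 2 => "c2"
  'a' x 1 => "a1"
Compressed: "b3c2a1"
Compressed length: 6

6


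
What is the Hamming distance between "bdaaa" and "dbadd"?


Comparing "bdaaa" and "dbadd" position by position:
  Position 0: 'b' vs 'd' => differ
  Position 1: 'd' vs 'b' => differ
  Position 2: 'a' vs 'a' => same
  Position 3: 'a' vs 'd' => differ
  Position 4: 'a' vs 'd' => differ
Total differences (Hamming distance): 4

4


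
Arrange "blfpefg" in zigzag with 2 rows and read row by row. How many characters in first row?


Zigzag "blfpefg" into 2 rows:
Placing characters:
  'b' => row 0
  'l' => row 1
  'f' => row 0
  'p' => row 1
  'e' => row 0
  'f' => row 1
  'g' => row 0
Rows:
  Row 0: "bfeg"
  Row 1: "lpf"
First row length: 4

4


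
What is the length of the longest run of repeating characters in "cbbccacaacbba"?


Input: "cbbccacaacbba"
Scanning for longest run:
  Position 1 ('b'): new char, reset run to 1
  Position 2 ('b'): continues run of 'b', length=2
  Position 3 ('c'): new char, reset run to 1
  Position 4 ('c'): continues run of 'c', length=2
  Position 5 ('a'): new char, reset run to 1
  Position 6 ('c'): new char, reset run to 1
  Position 7 ('a'): new char, reset run to 1
  Position 8 ('a'): continues run of 'a', length=2
  Position 9 ('c'): new char, reset run to 1
  Position 10 ('b'): new char, reset run to 1
  Position 11 ('b'): continues run of 'b', length=2
  Position 12 ('a'): new char, reset run to 1
Longest run: 'b' with length 2

2


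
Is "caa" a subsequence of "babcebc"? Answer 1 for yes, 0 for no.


Check if "caa" is a subsequence of "babcebc"
Greedy scan:
  Position 0 ('b'): no match needed
  Position 1 ('a'): no match needed
  Position 2 ('b'): no match needed
  Position 3 ('c'): matches sub[0] = 'c'
  Position 4 ('e'): no match needed
  Position 5 ('b'): no match needed
  Position 6 ('c'): no match needed
Only matched 1/3 characters => not a subsequence

0


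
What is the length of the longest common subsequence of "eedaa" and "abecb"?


LCS of "eedaa" and "abecb"
DP table:
           a    b    e    c    b
      0    0    0    0    0    0
  e   0    0    0    1    1    1
  e   0    0    0    1    1    1
  d   0    0    0    1    1    1
  a   0    1    1    1    1    1
  a   0    1    1    1    1    1
LCS length = dp[5][5] = 1

1


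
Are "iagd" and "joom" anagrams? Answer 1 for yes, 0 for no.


Strings: "iagd", "joom"
Sorted first:  adgi
Sorted second: jmoo
Differ at position 0: 'a' vs 'j' => not anagrams

0


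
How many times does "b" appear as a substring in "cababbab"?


Searching for "b" in "cababbab"
Scanning each position:
  Position 0: "c" => no
  Position 1: "a" => no
  Position 2: "b" => MATCH
  Position 3: "a" => no
  Position 4: "b" => MATCH
  Position 5: "b" => MATCH
  Position 6: "a" => no
  Position 7: "b" => MATCH
Total occurrences: 4

4


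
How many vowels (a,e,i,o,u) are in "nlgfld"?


Input: nlgfld
Checking each character:
  'n' at position 0: consonant
  'l' at position 1: consonant
  'g' at position 2: consonant
  'f' at position 3: consonant
  'l' at position 4: consonant
  'd' at position 5: consonant
Total vowels: 0

0


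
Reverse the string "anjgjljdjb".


Input: anjgjljdjb
Reading characters right to left:
  Position 9: 'b'
  Position 8: 'j'
  Position 7: 'd'
  Position 6: 'j'
  Position 5: 'l'
  Position 4: 'j'
  Position 3: 'g'
  Position 2: 'j'
  Position 1: 'n'
  Position 0: 'a'
Reversed: bjdjljgjna

bjdjljgjna


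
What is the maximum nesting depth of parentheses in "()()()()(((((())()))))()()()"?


Input: "()()()()(((((())()))))()()()"
Tracking depth:
  Position 0 '(': depth becomes 1
  Position 1 ')': depth becomes 0
  Position 2 '(': depth becomes 1
  Position 3 ')': depth becomes 0
  Position 4 '(': depth becomes 1
  Position 5 ')': depth becomes 0
  Position 6 '(': depth becomes 1
  Position 7 ')': depth becomes 0
  Position 8 '(': depth becomes 1
  Position 9 '(': depth becomes 2
  Position 10 '(': depth becomes 3
  Position 11 '(': depth becomes 4
  Position 12 '(': depth becomes 5
  Position 13 '(': depth becomes 6
  Position 14 ')': depth becomes 5
  Position 15 ')': depth becomes 4
  Position 16 '(': depth becomes 5
  Position 17 ')': depth becomes 4
  Position 18 ')': depth becomes 3
  Position 19 ')': depth becomes 2
  Position 20 ')': depth becomes 1
  Position 21 ')': depth becomes 0
  Position 22 '(': depth becomes 1
  Position 23 ')': depth becomes 0
  Position 24 '(': depth becomes 1
  Position 25 ')': depth becomes 0
  Position 26 '(': depth becomes 1
  Position 27 ')': depth becomes 0
Maximum depth reached: 6

6


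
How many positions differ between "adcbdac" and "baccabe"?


Comparing "adcbdac" and "baccabe" position by position:
  Position 0: 'a' vs 'b' => DIFFER
  Position 1: 'd' vs 'a' => DIFFER
  Position 2: 'c' vs 'c' => same
  Position 3: 'b' vs 'c' => DIFFER
  Position 4: 'd' vs 'a' => DIFFER
  Position 5: 'a' vs 'b' => DIFFER
  Position 6: 'c' vs 'e' => DIFFER
Positions that differ: 6

6


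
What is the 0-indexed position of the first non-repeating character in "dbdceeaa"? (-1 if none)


Input: dbdceeaa
Character frequencies:
  'a': 2
  'b': 1
  'c': 1
  'd': 2
  'e': 2
Scanning left to right for freq == 1:
  Position 0 ('d'): freq=2, skip
  Position 1 ('b'): unique! => answer = 1

1


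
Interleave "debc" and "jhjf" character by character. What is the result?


Interleaving "debc" and "jhjf":
  Position 0: 'd' from first, 'j' from second => "dj"
  Position 1: 'e' from first, 'h' from second => "eh"
  Position 2: 'b' from first, 'j' from second => "bj"
  Position 3: 'c' from first, 'f' from second => "cf"
Result: djehbjcf

djehbjcf


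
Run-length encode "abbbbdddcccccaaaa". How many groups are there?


Input: abbbbdddcccccaaaa
Scanning for consecutive runs:
  Group 1: 'a' x 1 (positions 0-0)
  Group 2: 'b' x 4 (positions 1-4)
  Group 3: 'd' x 3 (positions 5-7)
  Group 4: 'c' x 5 (positions 8-12)
  Group 5: 'a' x 4 (positions 13-16)
Total groups: 5

5


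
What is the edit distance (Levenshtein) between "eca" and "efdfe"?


Computing edit distance: "eca" -> "efdfe"
DP table:
           e    f    d    f    e
      0    1    2    3    4    5
  e   1    0    1    2    3    4
  c   2    1    1    2    3    4
  a   3    2    2    2    3    4
Edit distance = dp[3][5] = 4

4


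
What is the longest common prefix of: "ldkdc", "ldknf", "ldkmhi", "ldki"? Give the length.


Words: ldkdc, ldknf, ldkmhi, ldki
  Position 0: all 'l' => match
  Position 1: all 'd' => match
  Position 2: all 'k' => match
  Position 3: ('d', 'n', 'm', 'i') => mismatch, stop
LCP = "ldk" (length 3)

3


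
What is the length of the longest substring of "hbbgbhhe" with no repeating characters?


Input: "hbbgbhhe"
Sliding window (track last position of each char):
  Position 0 ('h'): window [0,0] length 1 -- new best
  Position 1 ('b'): window [0,1] length 2 -- new best
  Position 2 ('b'): repeat (last at 1), move window start to 2
  Position 2 ('b'): window [2,2] length 1
  Position 3 ('g'): window [2,3] length 2
  Position 4 ('b'): repeat (last at 2), move window start to 3
  Position 4 ('b'): window [3,4] length 2
  Position 5 ('h'): window [3,5] length 3 -- new best
  Position 6 ('h'): repeat (last at 5), move window start to 6
  Position 6 ('h'): window [6,6] length 1
  Position 7 ('e'): window [6,7] length 2
Longest substring with no repeats: "gbh" with length 3

3


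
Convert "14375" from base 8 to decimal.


Input: "14375" in base 8
Positional expansion:
  Digit '1' (value 1) x 8^4 = 4096
  Digit '4' (value 4) x 8^3 = 2048
  Digit '3' (value 3) x 8^2 = 192
  Digit '7' (value 7) x 8^1 = 56
  Digit '5' (value 5) x 8^0 = 5
Sum = 6397

6397


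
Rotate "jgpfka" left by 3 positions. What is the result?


Input: "jgpfka", rotate left by 3
First 3 characters: "jgp"
Remaining characters: "fka"
Concatenate remaining + first: "fka" + "jgp" = "fkajgp"

fkajgp


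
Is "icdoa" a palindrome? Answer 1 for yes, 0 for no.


Input: icdoa
Reversed: aodci
  Compare pos 0 ('i') with pos 4 ('a'): MISMATCH
  Compare pos 1 ('c') with pos 3 ('o'): MISMATCH
Result: not a palindrome

0


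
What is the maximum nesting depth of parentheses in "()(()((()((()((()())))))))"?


Input: "()(()((()((()((()())))))))"
Tracking depth:
  Position 0 '(': depth becomes 1
  Position 1 ')': depth becomes 0
  Position 2 '(': depth becomes 1
  Position 3 '(': depth becomes 2
  Position 4 ')': depth becomes 1
  Position 5 '(': depth becomes 2
  Position 6 '(': depth becomes 3
  Position 7 '(': depth becomes 4
  Position 8 ')': depth becomes 3
  Position 9 '(': depth becomes 4
  Position 10 '(': depth becomes 5
  Position 11 '(': depth becomes 6
  Position 12 ')': depth becomes 5
  Position 13 '(': depth becomes 6
  Position 14 '(': depth becomes 7
  Position 15 '(': depth becomes 8
  Position 16 ')': depth becomes 7
  Position 17 '(': depth becomes 8
  Position 18 ')': depth becomes 7
  Position 19 ')': depth becomes 6
  Position 20 ')': depth becomes 5
  Position 21 ')': depth becomes 4
  Position 22 ')': depth becomes 3
  Position 23 ')': depth becomes 2
  Position 24 ')': depth becomes 1
  Position 25 ')': depth becomes 0
Maximum depth reached: 8

8


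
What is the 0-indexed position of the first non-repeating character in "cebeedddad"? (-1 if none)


Input: cebeedddad
Character frequencies:
  'a': 1
  'b': 1
  'c': 1
  'd': 4
  'e': 3
Scanning left to right for freq == 1:
  Position 0 ('c'): unique! => answer = 0

0


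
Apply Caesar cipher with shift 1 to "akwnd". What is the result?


Caesar cipher: shift "akwnd" by 1
  'a' (pos 0) + 1 = pos 1 = 'b'
  'k' (pos 10) + 1 = pos 11 = 'l'
  'w' (pos 22) + 1 = pos 23 = 'x'
  'n' (pos 13) + 1 = pos 14 = 'o'
  'd' (pos 3) + 1 = pos 4 = 'e'
Result: blxoe

blxoe


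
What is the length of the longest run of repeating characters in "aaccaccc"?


Input: "aaccaccc"
Scanning for longest run:
  Position 1 ('a'): continues run of 'a', length=2
  Position 2 ('c'): new char, reset run to 1
  Position 3 ('c'): continues run of 'c', length=2
  Position 4 ('a'): new char, reset run to 1
  Position 5 ('c'): new char, reset run to 1
  Position 6 ('c'): continues run of 'c', length=2
  Position 7 ('c'): continues run of 'c', length=3
Longest run: 'c' with length 3

3


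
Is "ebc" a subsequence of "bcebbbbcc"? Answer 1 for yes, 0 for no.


Check if "ebc" is a subsequence of "bcebbbbcc"
Greedy scan:
  Position 0 ('b'): no match needed
  Position 1 ('c'): no match needed
  Position 2 ('e'): matches sub[0] = 'e'
  Position 3 ('b'): matches sub[1] = 'b'
  Position 4 ('b'): no match needed
  Position 5 ('b'): no match needed
  Position 6 ('b'): no match needed
  Position 7 ('c'): matches sub[2] = 'c'
  Position 8 ('c'): no match needed
All 3 characters matched => is a subsequence

1


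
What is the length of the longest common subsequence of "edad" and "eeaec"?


LCS of "edad" and "eeaec"
DP table:
           e    e    a    e    c
      0    0    0    0    0    0
  e   0    1    1    1    1    1
  d   0    1    1    1    1    1
  a   0    1    1    2    2    2
  d   0    1    1    2    2    2
LCS length = dp[4][5] = 2

2


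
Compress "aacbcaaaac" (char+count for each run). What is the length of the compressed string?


Input: aacbcaaaac
Runs:
  'a' x 2 => "a2"
  'c' x 1 => "c1"
  'b' x 1 => "b1"
  'c' x 1 => "c1"
  'a' x 4 => "a4"
  'c' x 1 => "c1"
Compressed: "a2c1b1c1a4c1"
Compressed length: 12

12


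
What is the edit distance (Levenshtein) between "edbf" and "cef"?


Computing edit distance: "edbf" -> "cef"
DP table:
           c    e    f
      0    1    2    3
  e   1    1    1    2
  d   2    2    2    2
  b   3    3    3    3
  f   4    4    4    3
Edit distance = dp[4][3] = 3

3


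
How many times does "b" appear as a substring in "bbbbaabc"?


Searching for "b" in "bbbbaabc"
Scanning each position:
  Position 0: "b" => MATCH
  Position 1: "b" => MATCH
  Position 2: "b" => MATCH
  Position 3: "b" => MATCH
  Position 4: "a" => no
  Position 5: "a" => no
  Position 6: "b" => MATCH
  Position 7: "c" => no
Total occurrences: 5

5


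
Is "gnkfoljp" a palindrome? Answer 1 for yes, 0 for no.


Input: gnkfoljp
Reversed: pjlofkng
  Compare pos 0 ('g') with pos 7 ('p'): MISMATCH
  Compare pos 1 ('n') with pos 6 ('j'): MISMATCH
  Compare pos 2 ('k') with pos 5 ('l'): MISMATCH
  Compare pos 3 ('f') with pos 4 ('o'): MISMATCH
Result: not a palindrome

0


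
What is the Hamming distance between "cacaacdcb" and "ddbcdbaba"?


Comparing "cacaacdcb" and "ddbcdbaba" position by position:
  Position 0: 'c' vs 'd' => differ
  Position 1: 'a' vs 'd' => differ
  Position 2: 'c' vs 'b' => differ
  Position 3: 'a' vs 'c' => differ
  Position 4: 'a' vs 'd' => differ
  Position 5: 'c' vs 'b' => differ
  Position 6: 'd' vs 'a' => differ
  Position 7: 'c' vs 'b' => differ
  Position 8: 'b' vs 'a' => differ
Total differences (Hamming distance): 9

9


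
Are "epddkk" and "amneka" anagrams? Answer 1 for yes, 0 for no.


Strings: "epddkk", "amneka"
Sorted first:  ddekkp
Sorted second: aaekmn
Differ at position 0: 'd' vs 'a' => not anagrams

0


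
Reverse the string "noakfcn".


Input: noakfcn
Reading characters right to left:
  Position 6: 'n'
  Position 5: 'c'
  Position 4: 'f'
  Position 3: 'k'
  Position 2: 'a'
  Position 1: 'o'
  Position 0: 'n'
Reversed: ncfkaon

ncfkaon


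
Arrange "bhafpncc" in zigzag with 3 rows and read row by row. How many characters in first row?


Zigzag "bhafpncc" into 3 rows:
Placing characters:
  'b' => row 0
  'h' => row 1
  'a' => row 2
  'f' => row 1
  'p' => row 0
  'n' => row 1
  'c' => row 2
  'c' => row 1
Rows:
  Row 0: "bp"
  Row 1: "hfnc"
  Row 2: "ac"
First row length: 2

2


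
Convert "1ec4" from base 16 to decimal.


Input: "1ec4" in base 16
Positional expansion:
  Digit '1' (value 1) x 16^3 = 4096
  Digit 'e' (value 14) x 16^2 = 3584
  Digit 'c' (value 12) x 16^1 = 192
  Digit '4' (value 4) x 16^0 = 4
Sum = 7876

7876


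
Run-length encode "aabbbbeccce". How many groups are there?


Input: aabbbbeccce
Scanning for consecutive runs:
  Group 1: 'a' x 2 (positions 0-1)
  Group 2: 'b' x 4 (positions 2-5)
  Group 3: 'e' x 1 (positions 6-6)
  Group 4: 'c' x 3 (positions 7-9)
  Group 5: 'e' x 1 (positions 10-10)
Total groups: 5

5


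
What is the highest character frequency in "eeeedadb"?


Input: eeeedadb
Character counts:
  'a': 1
  'b': 1
  'd': 2
  'e': 4
Maximum frequency: 4

4


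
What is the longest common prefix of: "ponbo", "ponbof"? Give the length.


Words: ponbo, ponbof
  Position 0: all 'p' => match
  Position 1: all 'o' => match
  Position 2: all 'n' => match
  Position 3: all 'b' => match
  Position 4: all 'o' => match
LCP = "ponbo" (length 5)

5


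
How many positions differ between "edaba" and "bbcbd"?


Comparing "edaba" and "bbcbd" position by position:
  Position 0: 'e' vs 'b' => DIFFER
  Position 1: 'd' vs 'b' => DIFFER
  Position 2: 'a' vs 'c' => DIFFER
  Position 3: 'b' vs 'b' => same
  Position 4: 'a' vs 'd' => DIFFER
Positions that differ: 4

4


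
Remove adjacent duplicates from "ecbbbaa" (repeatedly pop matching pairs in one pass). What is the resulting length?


Input: ecbbbaa
Stack-based adjacent duplicate removal:
  Read 'e': push. Stack: e
  Read 'c': push. Stack: ec
  Read 'b': push. Stack: ecb
  Read 'b': matches stack top 'b' => pop. Stack: ec
  Read 'b': push. Stack: ecb
  Read 'a': push. Stack: ecba
  Read 'a': matches stack top 'a' => pop. Stack: ecb
Final stack: "ecb" (length 3)

3


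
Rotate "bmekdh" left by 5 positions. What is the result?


Input: "bmekdh", rotate left by 5
First 5 characters: "bmekd"
Remaining characters: "h"
Concatenate remaining + first: "h" + "bmekd" = "hbmekd"

hbmekd


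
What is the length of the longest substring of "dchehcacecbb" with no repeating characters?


Input: "dchehcacecbb"
Sliding window (track last position of each char):
  Position 0 ('d'): window [0,0] length 1 -- new best
  Position 1 ('c'): window [0,1] length 2 -- new best
  Position 2 ('h'): window [0,2] length 3 -- new best
  Position 3 ('e'): window [0,3] length 4 -- new best
  Position 4 ('h'): repeat (last at 2), move window start to 3
  Position 4 ('h'): window [3,4] length 2
  Position 5 ('c'): window [3,5] length 3
  Position 6 ('a'): window [3,6] length 4
  Position 7 ('c'): repeat (last at 5), move window start to 6
  Position 7 ('c'): window [6,7] length 2
  Position 8 ('e'): window [6,8] length 3
  Position 9 ('c'): repeat (last at 7), move window start to 8
  Position 9 ('c'): window [8,9] length 2
  Position 10 ('b'): window [8,10] length 3
  Position 11 ('b'): repeat (last at 10), move window start to 11
  Position 11 ('b'): window [11,11] length 1
Longest substring with no repeats: "dche" with length 4

4


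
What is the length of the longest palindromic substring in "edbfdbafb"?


Input: "edbfdbafb"
Checking substrings for palindromes:
  No multi-char palindromic substrings found
Longest palindromic substring: "e" with length 1

1


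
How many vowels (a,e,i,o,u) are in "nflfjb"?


Input: nflfjb
Checking each character:
  'n' at position 0: consonant
  'f' at position 1: consonant
  'l' at position 2: consonant
  'f' at position 3: consonant
  'j' at position 4: consonant
  'b' at position 5: consonant
Total vowels: 0

0


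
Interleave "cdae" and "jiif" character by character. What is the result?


Interleaving "cdae" and "jiif":
  Position 0: 'c' from first, 'j' from second => "cj"
  Position 1: 'd' from first, 'i' from second => "di"
  Position 2: 'a' from first, 'i' from second => "ai"
  Position 3: 'e' from first, 'f' from second => "ef"
Result: cjdiaief

cjdiaief


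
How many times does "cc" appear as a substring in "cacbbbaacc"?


Searching for "cc" in "cacbbbaacc"
Scanning each position:
  Position 0: "ca" => no
  Position 1: "ac" => no
  Position 2: "cb" => no
  Position 3: "bb" => no
  Position 4: "bb" => no
  Position 5: "ba" => no
  Position 6: "aa" => no
  Position 7: "ac" => no
  Position 8: "cc" => MATCH
Total occurrences: 1

1


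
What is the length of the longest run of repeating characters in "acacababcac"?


Input: "acacababcac"
Scanning for longest run:
  Position 1 ('c'): new char, reset run to 1
  Position 2 ('a'): new char, reset run to 1
  Position 3 ('c'): new char, reset run to 1
  Position 4 ('a'): new char, reset run to 1
  Position 5 ('b'): new char, reset run to 1
  Position 6 ('a'): new char, reset run to 1
  Position 7 ('b'): new char, reset run to 1
  Position 8 ('c'): new char, reset run to 1
  Position 9 ('a'): new char, reset run to 1
  Position 10 ('c'): new char, reset run to 1
Longest run: 'a' with length 1

1


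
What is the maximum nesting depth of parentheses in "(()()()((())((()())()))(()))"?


Input: "(()()()((())((()())()))(()))"
Tracking depth:
  Position 0 '(': depth becomes 1
  Position 1 '(': depth becomes 2
  Position 2 ')': depth becomes 1
  Position 3 '(': depth becomes 2
  Position 4 ')': depth becomes 1
  Position 5 '(': depth becomes 2
  Position 6 ')': depth becomes 1
  Position 7 '(': depth becomes 2
  Position 8 '(': depth becomes 3
  Position 9 '(': depth becomes 4
  Position 10 ')': depth becomes 3
  Position 11 ')': depth becomes 2
  Position 12 '(': depth becomes 3
  Position 13 '(': depth becomes 4
  Position 14 '(': depth becomes 5
  Position 15 ')': depth becomes 4
  Position 16 '(': depth becomes 5
  Position 17 ')': depth becomes 4
  Position 18 ')': depth becomes 3
  Position 19 '(': depth becomes 4
  Position 20 ')': depth becomes 3
  Position 21 ')': depth becomes 2
  Position 22 ')': depth becomes 1
  Position 23 '(': depth becomes 2
  Position 24 '(': depth becomes 3
  Position 25 ')': depth becomes 2
  Position 26 ')': depth becomes 1
  Position 27 ')': depth becomes 0
Maximum depth reached: 5

5


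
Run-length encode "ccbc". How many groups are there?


Input: ccbc
Scanning for consecutive runs:
  Group 1: 'c' x 2 (positions 0-1)
  Group 2: 'b' x 1 (positions 2-2)
  Group 3: 'c' x 1 (positions 3-3)
Total groups: 3

3


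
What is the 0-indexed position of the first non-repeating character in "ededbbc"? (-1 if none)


Input: ededbbc
Character frequencies:
  'b': 2
  'c': 1
  'd': 2
  'e': 2
Scanning left to right for freq == 1:
  Position 0 ('e'): freq=2, skip
  Position 1 ('d'): freq=2, skip
  Position 2 ('e'): freq=2, skip
  Position 3 ('d'): freq=2, skip
  Position 4 ('b'): freq=2, skip
  Position 5 ('b'): freq=2, skip
  Position 6 ('c'): unique! => answer = 6

6


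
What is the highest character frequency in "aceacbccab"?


Input: aceacbccab
Character counts:
  'a': 3
  'b': 2
  'c': 4
  'e': 1
Maximum frequency: 4

4


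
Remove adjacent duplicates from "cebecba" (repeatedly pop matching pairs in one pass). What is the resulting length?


Input: cebecba
Stack-based adjacent duplicate removal:
  Read 'c': push. Stack: c
  Read 'e': push. Stack: ce
  Read 'b': push. Stack: ceb
  Read 'e': push. Stack: cebe
  Read 'c': push. Stack: cebec
  Read 'b': push. Stack: cebecb
  Read 'a': push. Stack: cebecba
Final stack: "cebecba" (length 7)

7


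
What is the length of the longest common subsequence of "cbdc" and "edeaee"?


LCS of "cbdc" and "edeaee"
DP table:
           e    d    e    a    e    e
      0    0    0    0    0    0    0
  c   0    0    0    0    0    0    0
  b   0    0    0    0    0    0    0
  d   0    0    1    1    1    1    1
  c   0    0    1    1    1    1    1
LCS length = dp[4][6] = 1

1


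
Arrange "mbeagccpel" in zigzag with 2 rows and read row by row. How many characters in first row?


Zigzag "mbeagccpel" into 2 rows:
Placing characters:
  'm' => row 0
  'b' => row 1
  'e' => row 0
  'a' => row 1
  'g' => row 0
  'c' => row 1
  'c' => row 0
  'p' => row 1
  'e' => row 0
  'l' => row 1
Rows:
  Row 0: "megce"
  Row 1: "bacpl"
First row length: 5

5


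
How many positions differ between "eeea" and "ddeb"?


Comparing "eeea" and "ddeb" position by position:
  Position 0: 'e' vs 'd' => DIFFER
  Position 1: 'e' vs 'd' => DIFFER
  Position 2: 'e' vs 'e' => same
  Position 3: 'a' vs 'b' => DIFFER
Positions that differ: 3

3


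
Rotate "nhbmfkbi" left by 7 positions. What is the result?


Input: "nhbmfkbi", rotate left by 7
First 7 characters: "nhbmfkb"
Remaining characters: "i"
Concatenate remaining + first: "i" + "nhbmfkb" = "inhbmfkb"

inhbmfkb


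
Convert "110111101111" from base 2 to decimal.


Input: "110111101111" in base 2
Positional expansion:
  Digit '1' (value 1) x 2^11 = 2048
  Digit '1' (value 1) x 2^10 = 1024
  Digit '0' (value 0) x 2^9 = 0
  Digit '1' (value 1) x 2^8 = 256
  Digit '1' (value 1) x 2^7 = 128
  Digit '1' (value 1) x 2^6 = 64
  Digit '1' (value 1) x 2^5 = 32
  Digit '0' (value 0) x 2^4 = 0
  Digit '1' (value 1) x 2^3 = 8
  Digit '1' (value 1) x 2^2 = 4
  Digit '1' (value 1) x 2^1 = 2
  Digit '1' (value 1) x 2^0 = 1
Sum = 3567

3567


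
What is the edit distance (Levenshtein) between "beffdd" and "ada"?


Computing edit distance: "beffdd" -> "ada"
DP table:
           a    d    a
      0    1    2    3
  b   1    1    2    3
  e   2    2    2    3
  f   3    3    3    3
  f   4    4    4    4
  d   5    5    4    5
  d   6    6    5    5
Edit distance = dp[6][3] = 5

5


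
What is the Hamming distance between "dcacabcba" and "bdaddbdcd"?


Comparing "dcacabcba" and "bdaddbdcd" position by position:
  Position 0: 'd' vs 'b' => differ
  Position 1: 'c' vs 'd' => differ
  Position 2: 'a' vs 'a' => same
  Position 3: 'c' vs 'd' => differ
  Position 4: 'a' vs 'd' => differ
  Position 5: 'b' vs 'b' => same
  Position 6: 'c' vs 'd' => differ
  Position 7: 'b' vs 'c' => differ
  Position 8: 'a' vs 'd' => differ
Total differences (Hamming distance): 7

7


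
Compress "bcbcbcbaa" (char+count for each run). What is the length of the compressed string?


Input: bcbcbcbaa
Runs:
  'b' x 1 => "b1"
  'c' x 1 => "c1"
  'b' x 1 => "b1"
  'c' x 1 => "c1"
  'b' x 1 => "b1"
  'c' x 1 => "c1"
  'b' x 1 => "b1"
  'a' x 2 => "a2"
Compressed: "b1c1b1c1b1c1b1a2"
Compressed length: 16

16


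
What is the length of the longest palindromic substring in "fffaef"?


Input: "fffaef"
Checking substrings for palindromes:
  [0:3] "fff" (len 3) => palindrome
  [0:2] "ff" (len 2) => palindrome
  [1:3] "ff" (len 2) => palindrome
Longest palindromic substring: "fff" with length 3

3


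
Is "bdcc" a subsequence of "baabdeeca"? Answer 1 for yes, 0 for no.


Check if "bdcc" is a subsequence of "baabdeeca"
Greedy scan:
  Position 0 ('b'): matches sub[0] = 'b'
  Position 1 ('a'): no match needed
  Position 2 ('a'): no match needed
  Position 3 ('b'): no match needed
  Position 4 ('d'): matches sub[1] = 'd'
  Position 5 ('e'): no match needed
  Position 6 ('e'): no match needed
  Position 7 ('c'): matches sub[2] = 'c'
  Position 8 ('a'): no match needed
Only matched 3/4 characters => not a subsequence

0


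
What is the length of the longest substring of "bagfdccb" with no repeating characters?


Input: "bagfdccb"
Sliding window (track last position of each char):
  Position 0 ('b'): window [0,0] length 1 -- new best
  Position 1 ('a'): window [0,1] length 2 -- new best
  Position 2 ('g'): window [0,2] length 3 -- new best
  Position 3 ('f'): window [0,3] length 4 -- new best
  Position 4 ('d'): window [0,4] length 5 -- new best
  Position 5 ('c'): window [0,5] length 6 -- new best
  Position 6 ('c'): repeat (last at 5), move window start to 6
  Position 6 ('c'): window [6,6] length 1
  Position 7 ('b'): window [6,7] length 2
Longest substring with no repeats: "bagfdc" with length 6

6


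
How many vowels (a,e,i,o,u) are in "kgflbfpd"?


Input: kgflbfpd
Checking each character:
  'k' at position 0: consonant
  'g' at position 1: consonant
  'f' at position 2: consonant
  'l' at position 3: consonant
  'b' at position 4: consonant
  'f' at position 5: consonant
  'p' at position 6: consonant
  'd' at position 7: consonant
Total vowels: 0

0


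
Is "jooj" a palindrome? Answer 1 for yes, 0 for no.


Input: jooj
Reversed: jooj
  Compare pos 0 ('j') with pos 3 ('j'): match
  Compare pos 1 ('o') with pos 2 ('o'): match
Result: palindrome

1


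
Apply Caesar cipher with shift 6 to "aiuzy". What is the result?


Caesar cipher: shift "aiuzy" by 6
  'a' (pos 0) + 6 = pos 6 = 'g'
  'i' (pos 8) + 6 = pos 14 = 'o'
  'u' (pos 20) + 6 = pos 0 = 'a'
  'z' (pos 25) + 6 = pos 5 = 'f'
  'y' (pos 24) + 6 = pos 4 = 'e'
Result: goafe

goafe


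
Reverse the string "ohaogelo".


Input: ohaogelo
Reading characters right to left:
  Position 7: 'o'
  Position 6: 'l'
  Position 5: 'e'
  Position 4: 'g'
  Position 3: 'o'
  Position 2: 'a'
  Position 1: 'h'
  Position 0: 'o'
Reversed: olegoaho

olegoaho


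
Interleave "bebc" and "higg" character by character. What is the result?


Interleaving "bebc" and "higg":
  Position 0: 'b' from first, 'h' from second => "bh"
  Position 1: 'e' from first, 'i' from second => "ei"
  Position 2: 'b' from first, 'g' from second => "bg"
  Position 3: 'c' from first, 'g' from second => "cg"
Result: bheibgcg

bheibgcg


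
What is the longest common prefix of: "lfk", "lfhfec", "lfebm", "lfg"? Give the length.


Words: lfk, lfhfec, lfebm, lfg
  Position 0: all 'l' => match
  Position 1: all 'f' => match
  Position 2: ('k', 'h', 'e', 'g') => mismatch, stop
LCP = "lf" (length 2)

2


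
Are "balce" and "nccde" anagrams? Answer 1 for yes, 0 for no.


Strings: "balce", "nccde"
Sorted first:  abcel
Sorted second: ccden
Differ at position 0: 'a' vs 'c' => not anagrams

0


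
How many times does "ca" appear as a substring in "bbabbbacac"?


Searching for "ca" in "bbabbbacac"
Scanning each position:
  Position 0: "bb" => no
  Position 1: "ba" => no
  Position 2: "ab" => no
  Position 3: "bb" => no
  Position 4: "bb" => no
  Position 5: "ba" => no
  Position 6: "ac" => no
  Position 7: "ca" => MATCH
  Position 8: "ac" => no
Total occurrences: 1

1


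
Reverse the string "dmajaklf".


Input: dmajaklf
Reading characters right to left:
  Position 7: 'f'
  Position 6: 'l'
  Position 5: 'k'
  Position 4: 'a'
  Position 3: 'j'
  Position 2: 'a'
  Position 1: 'm'
  Position 0: 'd'
Reversed: flkajamd

flkajamd


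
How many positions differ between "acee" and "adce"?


Comparing "acee" and "adce" position by position:
  Position 0: 'a' vs 'a' => same
  Position 1: 'c' vs 'd' => DIFFER
  Position 2: 'e' vs 'c' => DIFFER
  Position 3: 'e' vs 'e' => same
Positions that differ: 2

2


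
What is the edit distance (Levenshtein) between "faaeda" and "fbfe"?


Computing edit distance: "faaeda" -> "fbfe"
DP table:
           f    b    f    e
      0    1    2    3    4
  f   1    0    1    2    3
  a   2    1    1    2    3
  a   3    2    2    2    3
  e   4    3    3    3    2
  d   5    4    4    4    3
  a   6    5    5    5    4
Edit distance = dp[6][4] = 4

4


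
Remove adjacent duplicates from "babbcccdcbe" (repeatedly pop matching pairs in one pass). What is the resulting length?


Input: babbcccdcbe
Stack-based adjacent duplicate removal:
  Read 'b': push. Stack: b
  Read 'a': push. Stack: ba
  Read 'b': push. Stack: bab
  Read 'b': matches stack top 'b' => pop. Stack: ba
  Read 'c': push. Stack: bac
  Read 'c': matches stack top 'c' => pop. Stack: ba
  Read 'c': push. Stack: bac
  Read 'd': push. Stack: bacd
  Read 'c': push. Stack: bacdc
  Read 'b': push. Stack: bacdcb
  Read 'e': push. Stack: bacdcbe
Final stack: "bacdcbe" (length 7)

7


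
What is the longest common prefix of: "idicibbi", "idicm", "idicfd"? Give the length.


Words: idicibbi, idicm, idicfd
  Position 0: all 'i' => match
  Position 1: all 'd' => match
  Position 2: all 'i' => match
  Position 3: all 'c' => match
  Position 4: ('i', 'm', 'f') => mismatch, stop
LCP = "idic" (length 4)

4


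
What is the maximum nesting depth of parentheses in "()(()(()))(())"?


Input: "()(()(()))(())"
Tracking depth:
  Position 0 '(': depth becomes 1
  Position 1 ')': depth becomes 0
  Position 2 '(': depth becomes 1
  Position 3 '(': depth becomes 2
  Position 4 ')': depth becomes 1
  Position 5 '(': depth becomes 2
  Position 6 '(': depth becomes 3
  Position 7 ')': depth becomes 2
  Position 8 ')': depth becomes 1
  Position 9 ')': depth becomes 0
  Position 10 '(': depth becomes 1
  Position 11 '(': depth becomes 2
  Position 12 ')': depth becomes 1
  Position 13 ')': depth becomes 0
Maximum depth reached: 3

3


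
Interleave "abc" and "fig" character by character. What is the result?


Interleaving "abc" and "fig":
  Position 0: 'a' from first, 'f' from second => "af"
  Position 1: 'b' from first, 'i' from second => "bi"
  Position 2: 'c' from first, 'g' from second => "cg"
Result: afbicg

afbicg


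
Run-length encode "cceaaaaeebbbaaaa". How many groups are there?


Input: cceaaaaeebbbaaaa
Scanning for consecutive runs:
  Group 1: 'c' x 2 (positions 0-1)
  Group 2: 'e' x 1 (positions 2-2)
  Group 3: 'a' x 4 (positions 3-6)
  Group 4: 'e' x 2 (positions 7-8)
  Group 5: 'b' x 3 (positions 9-11)
  Group 6: 'a' x 4 (positions 12-15)
Total groups: 6

6


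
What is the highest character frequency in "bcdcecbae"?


Input: bcdcecbae
Character counts:
  'a': 1
  'b': 2
  'c': 3
  'd': 1
  'e': 2
Maximum frequency: 3

3


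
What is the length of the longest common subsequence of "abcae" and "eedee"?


LCS of "abcae" and "eedee"
DP table:
           e    e    d    e    e
      0    0    0    0    0    0
  a   0    0    0    0    0    0
  b   0    0    0    0    0    0
  c   0    0    0    0    0    0
  a   0    0    0    0    0    0
  e   0    1    1    1    1    1
LCS length = dp[5][5] = 1

1


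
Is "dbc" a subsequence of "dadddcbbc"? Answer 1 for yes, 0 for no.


Check if "dbc" is a subsequence of "dadddcbbc"
Greedy scan:
  Position 0 ('d'): matches sub[0] = 'd'
  Position 1 ('a'): no match needed
  Position 2 ('d'): no match needed
  Position 3 ('d'): no match needed
  Position 4 ('d'): no match needed
  Position 5 ('c'): no match needed
  Position 6 ('b'): matches sub[1] = 'b'
  Position 7 ('b'): no match needed
  Position 8 ('c'): matches sub[2] = 'c'
All 3 characters matched => is a subsequence

1


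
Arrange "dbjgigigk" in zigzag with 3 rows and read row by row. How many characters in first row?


Zigzag "dbjgigigk" into 3 rows:
Placing characters:
  'd' => row 0
  'b' => row 1
  'j' => row 2
  'g' => row 1
  'i' => row 0
  'g' => row 1
  'i' => row 2
  'g' => row 1
  'k' => row 0
Rows:
  Row 0: "dik"
  Row 1: "bggg"
  Row 2: "ji"
First row length: 3

3
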